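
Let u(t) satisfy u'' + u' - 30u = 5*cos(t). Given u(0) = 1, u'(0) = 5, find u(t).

u = -155*cos(t)/962 + 5*sin(t)/962 + 30*exp(-6*t)/407 + 311*exp(5*t)/286

Characteristic equation r² + r - 30 = 0 factors as (r + 6)(r - 5) = 0, so r = -6, 5.
Hence u_h = C1*exp(-6*t) + C2*exp(5*t).
Try u_p = A*cos(t) + B*sin(t). Substituting and equating the coefficients of cos(t) and sin(t) gives A = -155/962, B = 5/962, so u_p = -155*cos(t)/962 + 5*sin(t)/962.
General solution: u = -155*cos(t)/962 + 5*sin(t)/962 + C1*exp(-6*t) + C2*exp(5*t).
Apply the initial conditions: u(0) = -155/962 + C1 + C2 = 1 and u'(0) = 5/962 - 6*C1 + 5*C2 = 5. Solving gives C1 = 30/407, C2 = 311/286.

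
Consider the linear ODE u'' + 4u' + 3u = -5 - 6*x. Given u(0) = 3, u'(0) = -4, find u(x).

u = 1 - 2*x + 2*exp(-x)

Characteristic equation r² + 4r + 3 = 0 factors as (r + 3)(r + 1) = 0, so r = -3, -1.
Hence u_h = C1*exp(-3*x) + C2*exp(-x).
For the particular solution try u_p = A0 + A1*x. Substituting and matching coefficients of each power of x gives A0 = 1, A1 = -2, so u_p = 1 - 2*x.
General solution: u = 1 - 2*x + C1*exp(-3*x) + C2*exp(-x).
Apply the initial conditions: u(0) = 1 + C1 + C2 = 3 and u'(0) = -2 - C2 - 3*C1 = -4. Solving gives C1 = 0, C2 = 2.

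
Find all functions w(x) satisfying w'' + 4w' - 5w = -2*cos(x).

Characteristic equation r² + 4r - 5 = 0 factors as (r + 5)(r - 1) = 0, so r = -5, 1.
Hence w_h = C1*exp(-5*x) + C2*exp(x).
Try w_p = A*cos(x) + B*sin(x). Substituting and equating the coefficients of cos(x) and sin(x) gives A = 3/13, B = -2/13, so w_p = -2*sin(x)/13 + 3*cos(x)/13.

w = -2*sin(x)/13 + 3*cos(x)/13 + C1*exp(-5*x) + C2*exp(x)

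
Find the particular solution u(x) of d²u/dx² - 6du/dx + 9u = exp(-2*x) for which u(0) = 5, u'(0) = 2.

Characteristic equation r² - 6r + 9 = 0 has discriminant (-6)² - 4·(9) = 0, so r = 3 is a repeated root.
Hence u_h = (C1 + C2*x)*exp(3*x).
Try u_p = A*exp(-2*x). Substituting into the equation and dividing by exp(-2*x) gives A = 1/25, so u_p = exp(-2*x)/25.
General solution: u = exp(-2*x)/25 + C1*exp(3*x) + C2*x*exp(3*x).
Apply the initial conditions: u(0) = 1/25 + C1 = 5 and u'(0) = -2/25 + C2 + 3*C1 = 2. Solving gives C1 = 124/25, C2 = -64/5.

u = exp(-2*x)/25 + 124*exp(3*x)/25 - 64*x*exp(3*x)/5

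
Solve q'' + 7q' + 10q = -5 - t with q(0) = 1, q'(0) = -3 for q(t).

q = -43/100 - t/10 + exp(-5*t)/75 + 17*exp(-2*t)/12

Characteristic equation r² + 7r + 10 = 0 factors as (r + 2)(r + 5) = 0, so r = -2, -5.
Hence q_h = C1*exp(-2*t) + C2*exp(-5*t).
For the particular solution try q_p = A0 + A1*t. Substituting and matching coefficients of each power of t gives A0 = -43/100, A1 = -1/10, so q_p = -43/100 - t/10.
General solution: q = -43/100 - t/10 + C1*exp(-2*t) + C2*exp(-5*t).
Apply the initial conditions: q(0) = -43/100 + C1 + C2 = 1 and q'(0) = -1/10 - 5*C2 - 2*C1 = -3. Solving gives C1 = 17/12, C2 = 1/75.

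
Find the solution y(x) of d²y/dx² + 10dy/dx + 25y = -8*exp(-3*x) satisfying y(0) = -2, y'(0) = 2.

Characteristic equation r² + 10r + 25 = 0 has discriminant (10)² - 4·(25) = 0, so r = -5 is a repeated root.
Hence y_h = (C1 + C2*x)*exp(-5*x).
Try y_p = A*exp(-3*x). Substituting into the equation and dividing by exp(-3*x) gives A = -2, so y_p = -2*exp(-3*x).
General solution: y = -2*exp(-3*x) + C1*exp(-5*x) + C2*x*exp(-5*x).
Apply the initial conditions: y(0) = -2 + C1 = -2 and y'(0) = 6 + C2 - 5*C1 = 2. Solving gives C1 = 0, C2 = -4.

y = -2*exp(-3*x) - 4*x*exp(-5*x)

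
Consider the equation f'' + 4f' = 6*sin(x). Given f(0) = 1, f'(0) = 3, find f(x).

Characteristic equation r² + 4r = 0 factors as (r + 4)r = 0, so r = -4, 0.
Hence f_h = C1*exp(-4*x) + C2.
Try f_p = A*cos(x) + B*sin(x). Substituting and equating the coefficients of cos(x) and sin(x) gives A = -24/17, B = -6/17, so f_p = -24*cos(x)/17 - 6*sin(x)/17.
General solution: f = C2 - 24*cos(x)/17 - 6*sin(x)/17 + C1*exp(-4*x).
Apply the initial conditions: f(0) = -24/17 + C1 + C2 = 1 and f'(0) = -6/17 - 4*C1 = 3. Solving gives C1 = -57/68, C2 = 13/4.

f = 13/4 - 57*exp(-4*x)/68 - 24*cos(x)/17 - 6*sin(x)/17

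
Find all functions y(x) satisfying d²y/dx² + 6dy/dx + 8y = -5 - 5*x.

y = -5/32 - 5*x/8 + C1*exp(-4*x) + C2*exp(-2*x)

Characteristic equation r² + 6r + 8 = 0 factors as (r + 4)(r + 2) = 0, so r = -4, -2.
Hence y_h = C1*exp(-4*x) + C2*exp(-2*x).
For the particular solution try y_p = A0 + A1*x. Substituting and matching coefficients of each power of x gives A0 = -5/32, A1 = -5/8, so y_p = -5/32 - 5*x/8.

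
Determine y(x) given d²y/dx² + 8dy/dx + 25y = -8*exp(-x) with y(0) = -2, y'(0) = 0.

Characteristic equation r² + 8r + 25 = 0 has discriminant (8)² - 4·(25) = -36 < 0, so r = -4 ± 3i.
Hence y_h = C1*cos(3*x)*exp(-4*x) + C2*exp(-4*x)*sin(3*x).
Try y_p = A*exp(-x). Substituting into the equation and dividing by exp(-x) gives A = -4/9, so y_p = -4*exp(-x)/9.
General solution: y = -4*exp(-x)/9 + C1*cos(3*x)*exp(-4*x) + C2*exp(-4*x)*sin(3*x).
Apply the initial conditions: y(0) = -4/9 + C1 = -2 and y'(0) = 4/9 - 4*C1 + 3*C2 = 0. Solving gives C1 = -14/9, C2 = -20/9.

y = -4*exp(-x)/9 - 20*exp(-4*x)*sin(3*x)/9 - 14*cos(3*x)*exp(-4*x)/9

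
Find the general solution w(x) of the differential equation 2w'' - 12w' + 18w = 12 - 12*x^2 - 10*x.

w = -4/27 - 13*x/9 - 2*x**2/3 + C1*exp(3*x) + C2*x*exp(3*x)

Divide through by 2: w'' - 6w' + 9w = 6 - 6*x^2 - 5*x.
Characteristic equation r² - 6r + 9 = 0 has discriminant (-6)² - 4·(9) = 0, so r = 3 is a repeated root.
Hence w_h = (C1 + C2*x)*exp(3*x).
For the particular solution try w_p = A0 + A1*x + A2*x^2. Substituting and matching coefficients of each power of x gives A0 = -4/27, A1 = -13/9, A2 = -2/3, so w_p = -4/27 - 13*x/9 - 2*x^2/3.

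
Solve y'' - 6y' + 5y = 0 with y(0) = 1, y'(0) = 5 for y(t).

Characteristic equation r² - 6r + 5 = 0 factors as (r - 5)(r - 1) = 0, so r = 5, 1.
Hence y_h = C1*exp(5*t) + C2*exp(t).
Apply the initial conditions: y(0) = C1 + C2 = 1 and y'(0) = C2 + 5*C1 = 5. Solving gives C1 = 1, C2 = 0.

y = exp(5*t)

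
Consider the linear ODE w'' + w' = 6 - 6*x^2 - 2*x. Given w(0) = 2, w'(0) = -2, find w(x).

w = 4 - 4*x - 2*x**3 - 2*exp(-x) + 5*x**2

Characteristic equation r² + r = 0 factors as (r + 1)r = 0, so r = -1, 0.
Hence w_h = C1*exp(-x) + C2.
Since 0 is a characteristic root (multiplicity 1), multiply the polynomial trial by x: try w_p = x*(A0 + A1*x + A2*x^2). Substituting and matching coefficients of each power of x gives A0 = -4, A1 = 5, A2 = -2, so w_p = -4*x - 2*x^3 + 5*x^2.
General solution: w = C2 - 4*x - 2*x^3 + 5*x^2 + C1*exp(-x).
Apply the initial conditions: w(0) = C1 + C2 = 2 and w'(0) = -4 - C1 = -2. Solving gives C1 = -2, C2 = 4.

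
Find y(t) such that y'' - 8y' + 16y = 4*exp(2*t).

y = C1*exp(4*t) + C2*t*exp(4*t) + exp(2*t)

Characteristic equation r² - 8r + 16 = 0 has discriminant (-8)² - 4·(16) = 0, so r = 4 is a repeated root.
Hence y_h = (C1 + C2*t)*exp(4*t).
Try y_p = A*exp(2*t). Substituting into the equation and dividing by exp(2*t) gives A = 1, so y_p = exp(2*t).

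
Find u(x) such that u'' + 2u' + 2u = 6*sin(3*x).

u = -42*sin(3*x)/85 - 36*cos(3*x)/85 + C1*cos(x)*exp(-x) + C2*exp(-x)*sin(x)

Characteristic equation r² + 2r + 2 = 0 has discriminant (2)² - 4·(2) = -4 < 0, so r = -1 ± i.
Hence u_h = C1*cos(x)*exp(-x) + C2*exp(-x)*sin(x).
Try u_p = A*cos(3*x) + B*sin(3*x). Substituting and equating the coefficients of cos(3x) and sin(3x) gives A = -36/85, B = -42/85, so u_p = -42*sin(3*x)/85 - 36*cos(3*x)/85.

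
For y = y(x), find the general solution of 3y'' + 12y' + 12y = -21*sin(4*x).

Divide through by 3: y'' + 4y' + 4y = -7*sin(4*x).
Characteristic equation r² + 4r + 4 = 0 has discriminant (4)² - 4·(4) = 0, so r = -2 is a repeated root.
Hence y_h = (C1 + C2*x)*exp(-2*x).
Try y_p = A*cos(4*x) + B*sin(4*x). Substituting and equating the coefficients of cos(4x) and sin(4x) gives A = 7/25, B = 21/100, so y_p = 7*cos(4*x)/25 + 21*sin(4*x)/100.

y = 7*cos(4*x)/25 + 21*sin(4*x)/100 + C1*exp(-2*x) + C2*x*exp(-2*x)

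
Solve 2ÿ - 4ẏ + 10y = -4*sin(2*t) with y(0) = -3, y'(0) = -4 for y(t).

y = -8*cos(2*t)/17 - 2*sin(2*t)/17 - 43*cos(2*t)*exp(t)/17 - 21*exp(t)*sin(2*t)/34

Divide through by 2: y'' - 2y' + 5y = -2*sin(2*t).
Characteristic equation r² - 2r + 5 = 0 has discriminant (-2)² - 4·(5) = -16 < 0, so r = 1 ± 2i.
Hence y_h = C1*cos(2*t)*exp(t) + C2*exp(t)*sin(2*t).
Try y_p = A*cos(2*t) + B*sin(2*t). Substituting and equating the coefficients of cos(2t) and sin(2t) gives A = -8/17, B = -2/17, so y_p = -8*cos(2*t)/17 - 2*sin(2*t)/17.
General solution: y = -8*cos(2*t)/17 - 2*sin(2*t)/17 + C1*cos(2*t)*exp(t) + C2*exp(t)*sin(2*t).
Apply the initial conditions: y(0) = -8/17 + C1 = -3 and y'(0) = -4/17 + C1 + 2*C2 = -4. Solving gives C1 = -43/17, C2 = -21/34.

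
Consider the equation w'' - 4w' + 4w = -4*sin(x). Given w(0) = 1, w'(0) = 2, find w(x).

Characteristic equation r² - 4r + 4 = 0 has discriminant (-4)² - 4·(4) = 0, so r = 2 is a repeated root.
Hence w_h = (C1 + C2*x)*exp(2*x).
Try w_p = A*cos(x) + B*sin(x). Substituting and equating the coefficients of cos(x) and sin(x) gives A = -16/25, B = -12/25, so w_p = -16*cos(x)/25 - 12*sin(x)/25.
General solution: w = -16*cos(x)/25 - 12*sin(x)/25 + C1*exp(2*x) + C2*x*exp(2*x).
Apply the initial conditions: w(0) = -16/25 + C1 = 1 and w'(0) = -12/25 + C2 + 2*C1 = 2. Solving gives C1 = 41/25, C2 = -4/5.

w = -16*cos(x)/25 - 12*sin(x)/25 + 41*exp(2*x)/25 - 4*x*exp(2*x)/5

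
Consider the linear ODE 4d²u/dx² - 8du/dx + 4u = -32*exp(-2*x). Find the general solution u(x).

Divide through by 4: u'' - 2u' + u = -8*exp(-2*x).
Characteristic equation r² - 2r + 1 = 0 has discriminant (-2)² - 4·(1) = 0, so r = 1 is a repeated root.
Hence u_h = (C1 + C2*x)*exp(x).
Try u_p = A*exp(-2*x). Substituting into the equation and dividing by exp(-2*x) gives A = -8/9, so u_p = -8*exp(-2*x)/9.

u = -8*exp(-2*x)/9 + C1*exp(x) + C2*x*exp(x)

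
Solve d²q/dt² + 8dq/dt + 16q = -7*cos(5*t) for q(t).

Characteristic equation r² + 8r + 16 = 0 has discriminant (8)² - 4·(16) = 0, so r = -4 is a repeated root.
Hence q_h = (C1 + C2*t)*exp(-4*t).
Try q_p = A*cos(5*t) + B*sin(5*t). Substituting and equating the coefficients of cos(5t) and sin(5t) gives A = 63/1681, B = -280/1681, so q_p = -280*sin(5*t)/1681 + 63*cos(5*t)/1681.

q = -280*sin(5*t)/1681 + 63*cos(5*t)/1681 + C1*exp(-4*t) + C2*t*exp(-4*t)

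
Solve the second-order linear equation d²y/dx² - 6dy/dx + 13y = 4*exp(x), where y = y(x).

y = exp(x)/2 + C1*cos(2*x)*exp(3*x) + C2*exp(3*x)*sin(2*x)

Characteristic equation r² - 6r + 13 = 0 has discriminant (-6)² - 4·(13) = -16 < 0, so r = 3 ± 2i.
Hence y_h = C1*cos(2*x)*exp(3*x) + C2*exp(3*x)*sin(2*x).
Try y_p = A*exp(x). Substituting into the equation and dividing by exp(x) gives A = 1/2, so y_p = exp(x)/2.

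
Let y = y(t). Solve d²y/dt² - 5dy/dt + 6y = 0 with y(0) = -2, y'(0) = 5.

y = -11*exp(2*t) + 9*exp(3*t)

Characteristic equation r² - 5r + 6 = 0 factors as (r - 3)(r - 2) = 0, so r = 3, 2.
Hence y_h = C1*exp(3*t) + C2*exp(2*t).
Apply the initial conditions: y(0) = C1 + C2 = -2 and y'(0) = 2*C2 + 3*C1 = 5. Solving gives C1 = 9, C2 = -11.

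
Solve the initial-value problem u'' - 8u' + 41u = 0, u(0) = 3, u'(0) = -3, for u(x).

u = -3*exp(4*x)*sin(5*x) + 3*cos(5*x)*exp(4*x)

Characteristic equation r² - 8r + 41 = 0 has discriminant (-8)² - 4·(41) = -100 < 0, so r = 4 ± 5i.
Hence u_h = C1*cos(5*x)*exp(4*x) + C2*exp(4*x)*sin(5*x).
Apply the initial conditions: u(0) = C1 = 3 and u'(0) = 4*C1 + 5*C2 = -3. Solving gives C1 = 3, C2 = -3.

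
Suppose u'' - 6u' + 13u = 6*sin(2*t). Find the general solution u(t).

u = 6*sin(2*t)/25 + 8*cos(2*t)/25 + C1*cos(2*t)*exp(3*t) + C2*exp(3*t)*sin(2*t)

Characteristic equation r² - 6r + 13 = 0 has discriminant (-6)² - 4·(13) = -16 < 0, so r = 3 ± 2i.
Hence u_h = C1*cos(2*t)*exp(3*t) + C2*exp(3*t)*sin(2*t).
Try u_p = A*cos(2*t) + B*sin(2*t). Substituting and equating the coefficients of cos(2t) and sin(2t) gives A = 8/25, B = 6/25, so u_p = 6*sin(2*t)/25 + 8*cos(2*t)/25.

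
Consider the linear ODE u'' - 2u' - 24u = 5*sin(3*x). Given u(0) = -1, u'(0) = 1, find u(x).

Characteristic equation r² - 2r - 24 = 0 factors as (r - 6)(r + 4) = 0, so r = 6, -4.
Hence u_h = C1*exp(6*x) + C2*exp(-4*x).
Try u_p = A*cos(3*x) + B*sin(3*x). Substituting and equating the coefficients of cos(3x) and sin(3x) gives A = 2/75, B = -11/75, so u_p = -11*sin(3*x)/75 + 2*cos(3*x)/75.
General solution: u = -11*sin(3*x)/75 + 2*cos(3*x)/75 + C1*exp(6*x) + C2*exp(-4*x).
Apply the initial conditions: u(0) = 2/75 + C1 + C2 = -1 and u'(0) = -11/25 - 4*C2 + 6*C1 = 1. Solving gives C1 = -4/15, C2 = -19/25.

u = -19*exp(-4*x)/25 - 11*sin(3*x)/75 - 4*exp(6*x)/15 + 2*cos(3*x)/75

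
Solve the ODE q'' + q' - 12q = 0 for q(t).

Characteristic equation r² + r - 12 = 0 factors as (r + 4)(r - 3) = 0, so r = -4, 3.
Hence q_h = C1*exp(-4*t) + C2*exp(3*t).

q = C1*exp(-4*t) + C2*exp(3*t)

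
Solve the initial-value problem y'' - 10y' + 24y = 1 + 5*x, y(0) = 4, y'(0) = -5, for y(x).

y = 37/288 - 745*exp(6*x)/72 + 5*x/24 + 455*exp(4*x)/32

Characteristic equation r² - 10r + 24 = 0 factors as (r - 6)(r - 4) = 0, so r = 6, 4.
Hence y_h = C1*exp(6*x) + C2*exp(4*x).
For the particular solution try y_p = A0 + A1*x. Substituting and matching coefficients of each power of x gives A0 = 37/288, A1 = 5/24, so y_p = 37/288 + 5*x/24.
General solution: y = 37/288 + 5*x/24 + C1*exp(6*x) + C2*exp(4*x).
Apply the initial conditions: y(0) = 37/288 + C1 + C2 = 4 and y'(0) = 5/24 + 4*C2 + 6*C1 = -5. Solving gives C1 = -745/72, C2 = 455/32.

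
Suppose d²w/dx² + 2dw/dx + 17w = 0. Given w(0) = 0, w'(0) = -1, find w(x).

Characteristic equation r² + 2r + 17 = 0 has discriminant (2)² - 4·(17) = -64 < 0, so r = -1 ± 4i.
Hence w_h = C1*cos(4*x)*exp(-x) + C2*exp(-x)*sin(4*x).
Apply the initial conditions: w(0) = C1 = 0 and w'(0) = -C1 + 4*C2 = -1. Solving gives C1 = 0, C2 = -1/4.

w = -exp(-x)*sin(4*x)/4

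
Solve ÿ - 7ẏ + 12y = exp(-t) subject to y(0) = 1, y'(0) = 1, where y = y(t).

Characteristic equation r² - 7r + 12 = 0 factors as (r - 3)(r - 4) = 0, so r = 3, 4.
Hence y_h = C1*exp(3*t) + C2*exp(4*t).
Try y_p = A*exp(-t). Substituting into the equation and dividing by exp(-t) gives A = 1/20, so y_p = exp(-t)/20.
General solution: y = exp(-t)/20 + C1*exp(3*t) + C2*exp(4*t).
Apply the initial conditions: y(0) = 1/20 + C1 + C2 = 1 and y'(0) = -1/20 + 3*C1 + 4*C2 = 1. Solving gives C1 = 11/4, C2 = -9/5.

y = -9*exp(4*t)/5 + exp(-t)/20 + 11*exp(3*t)/4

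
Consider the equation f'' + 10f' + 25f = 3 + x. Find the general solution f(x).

Characteristic equation r² + 10r + 25 = 0 has discriminant (10)² - 4·(25) = 0, so r = -5 is a repeated root.
Hence f_h = (C1 + C2*x)*exp(-5*x).
For the particular solution try f_p = A0 + A1*x. Substituting and matching coefficients of each power of x gives A0 = 13/125, A1 = 1/25, so f_p = 13/125 + x/25.

f = 13/125 + x/25 + C1*exp(-5*x) + C2*x*exp(-5*x)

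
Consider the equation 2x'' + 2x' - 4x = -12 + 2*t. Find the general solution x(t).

x = 11/4 - t/2 + C1*exp(t) + C2*exp(-2*t)

Divide through by 2: x'' + x' - 2x = -6 + t.
Characteristic equation r² + r - 2 = 0 factors as (r - 1)(r + 2) = 0, so r = 1, -2.
Hence x_h = C1*exp(t) + C2*exp(-2*t).
For the particular solution try x_p = A0 + A1*t. Substituting and matching coefficients of each power of t gives A0 = 11/4, A1 = -1/2, so x_p = 11/4 - t/2.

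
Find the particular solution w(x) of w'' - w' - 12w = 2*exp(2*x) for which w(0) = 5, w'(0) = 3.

w = -exp(2*x)/5 + 19*exp(4*x)/7 + 87*exp(-3*x)/35

Characteristic equation r² - r - 12 = 0 factors as (r - 4)(r + 3) = 0, so r = 4, -3.
Hence w_h = C1*exp(4*x) + C2*exp(-3*x).
Try w_p = A*exp(2*x). Substituting into the equation and dividing by exp(2*x) gives A = -1/5, so w_p = -exp(2*x)/5.
General solution: w = -exp(2*x)/5 + C1*exp(4*x) + C2*exp(-3*x).
Apply the initial conditions: w(0) = -1/5 + C1 + C2 = 5 and w'(0) = -2/5 - 3*C2 + 4*C1 = 3. Solving gives C1 = 19/7, C2 = 87/35.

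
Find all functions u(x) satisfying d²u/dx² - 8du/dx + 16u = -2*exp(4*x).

u = C1*exp(4*x) - x**2*exp(4*x) + C2*x*exp(4*x)

Characteristic equation r² - 8r + 16 = 0 has discriminant (-8)² - 4·(16) = 0, so r = 4 is a repeated root.
Hence u_h = (C1 + C2*x)*exp(4*x).
Since exp(4*x) solves the homogeneous equation (r = 4 is a root of multiplicity 2), multiply the trial by x^2. Try u_p = A*x^2*exp(4*x). Substituting into the equation and dividing by exp(4*x) gives A = -1, so u_p = -x^2*exp(4*x).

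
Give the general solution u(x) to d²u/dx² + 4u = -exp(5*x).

u = -exp(5*x)/29 + C1*cos(2*x) + C2*sin(2*x)

Characteristic equation r² + 4 = 0 has discriminant (0)² - 4·(4) = -16 < 0, so r = ± 2i.
Hence u_h = C1*cos(2*x) + C2*sin(2*x).
Try u_p = A*exp(5*x). Substituting into the equation and dividing by exp(5*x) gives A = -1/29, so u_p = -exp(5*x)/29.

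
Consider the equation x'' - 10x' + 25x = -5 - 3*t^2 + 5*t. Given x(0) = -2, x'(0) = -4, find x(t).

Characteristic equation r² - 10r + 25 = 0 has discriminant (-10)² - 4·(25) = 0, so r = 5 is a repeated root.
Hence x_h = (C1 + C2*t)*exp(5*t).
For the particular solution try x_p = A0 + A1*t + A2*t^2. Substituting and matching coefficients of each power of t gives A0 = -93/625, A1 = 13/125, A2 = -3/25, so x_p = -93/625 - 3*t^2/25 + 13*t/125.
General solution: x = -93/625 - 3*t^2/25 + 13*t/125 + C1*exp(5*t) + C2*t*exp(5*t).
Apply the initial conditions: x(0) = -93/625 + C1 = -2 and x'(0) = 13/125 + C2 + 5*C1 = -4. Solving gives C1 = -1157/625, C2 = 644/125.

x = -93/625 - 1157*exp(5*t)/625 - 3*t**2/25 + 13*t/125 + 644*t*exp(5*t)/125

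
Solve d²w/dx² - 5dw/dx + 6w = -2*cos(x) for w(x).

w = -cos(x)/5 + sin(x)/5 + C1*exp(2*x) + C2*exp(3*x)

Characteristic equation r² - 5r + 6 = 0 factors as (r - 2)(r - 3) = 0, so r = 2, 3.
Hence w_h = C1*exp(2*x) + C2*exp(3*x).
Try w_p = A*cos(x) + B*sin(x). Substituting and equating the coefficients of cos(x) and sin(x) gives A = -1/5, B = 1/5, so w_p = -cos(x)/5 + sin(x)/5.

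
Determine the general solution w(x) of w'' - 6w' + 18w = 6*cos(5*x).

w = -180*sin(5*x)/949 - 42*cos(5*x)/949 + C1*cos(3*x)*exp(3*x) + C2*exp(3*x)*sin(3*x)

Characteristic equation r² - 6r + 18 = 0 has discriminant (-6)² - 4·(18) = -36 < 0, so r = 3 ± 3i.
Hence w_h = C1*cos(3*x)*exp(3*x) + C2*exp(3*x)*sin(3*x).
Try w_p = A*cos(5*x) + B*sin(5*x). Substituting and equating the coefficients of cos(5x) and sin(5x) gives A = -42/949, B = -180/949, so w_p = -180*sin(5*x)/949 - 42*cos(5*x)/949.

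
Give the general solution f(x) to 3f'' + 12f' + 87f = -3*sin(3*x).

Divide through by 3: f'' + 4f' + 29f = -sin(3*x).
Characteristic equation r² + 4r + 29 = 0 has discriminant (4)² - 4·(29) = -100 < 0, so r = -2 ± 5i.
Hence f_h = C1*cos(5*x)*exp(-2*x) + C2*exp(-2*x)*sin(5*x).
Try f_p = A*cos(3*x) + B*sin(3*x). Substituting and equating the coefficients of cos(3x) and sin(3x) gives A = 3/136, B = -5/136, so f_p = -5*sin(3*x)/136 + 3*cos(3*x)/136.

f = -5*sin(3*x)/136 + 3*cos(3*x)/136 + C1*cos(5*x)*exp(-2*x) + C2*exp(-2*x)*sin(5*x)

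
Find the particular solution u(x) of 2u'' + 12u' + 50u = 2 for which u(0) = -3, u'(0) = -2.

u = 1/25 - 139*exp(-3*x)*sin(4*x)/50 - 76*cos(4*x)*exp(-3*x)/25

Divide through by 2: u'' + 6u' + 25u = 1.
Characteristic equation r² + 6r + 25 = 0 has discriminant (6)² - 4·(25) = -64 < 0, so r = -3 ± 4i.
Hence u_h = C1*cos(4*x)*exp(-3*x) + C2*exp(-3*x)*sin(4*x).
For the particular solution try u_p = A0. Substituting and matching coefficients of each power of x gives A0 = 1/25, so u_p = 1/25.
General solution: u = 1/25 + C1*cos(4*x)*exp(-3*x) + C2*exp(-3*x)*sin(4*x).
Apply the initial conditions: u(0) = 1/25 + C1 = -3 and u'(0) = -3*C1 + 4*C2 = -2. Solving gives C1 = -76/25, C2 = -139/50.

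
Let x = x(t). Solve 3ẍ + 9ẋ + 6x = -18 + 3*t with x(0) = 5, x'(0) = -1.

x = -15/4 + t/2 + 16*exp(-t) - 29*exp(-2*t)/4

Divide through by 3: x'' + 3x' + 2x = -6 + t.
Characteristic equation r² + 3r + 2 = 0 factors as (r + 1)(r + 2) = 0, so r = -1, -2.
Hence x_h = C1*exp(-t) + C2*exp(-2*t).
For the particular solution try x_p = A0 + A1*t. Substituting and matching coefficients of each power of t gives A0 = -15/4, A1 = 1/2, so x_p = -15/4 + t/2.
General solution: x = -15/4 + t/2 + C1*exp(-t) + C2*exp(-2*t).
Apply the initial conditions: x(0) = -15/4 + C1 + C2 = 5 and x'(0) = 1/2 - C1 - 2*C2 = -1. Solving gives C1 = 16, C2 = -29/4.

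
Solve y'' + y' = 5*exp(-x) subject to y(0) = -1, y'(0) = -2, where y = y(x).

Characteristic equation r² + r = 0 factors as (r + 1)r = 0, so r = -1, 0.
Hence y_h = C1*exp(-x) + C2.
Since exp(-x) solves the homogeneous equation (r = -1 is a root of multiplicity 1), multiply the trial by x. Try y_p = A*x*exp(-x). Substituting into the equation and dividing by exp(-x) gives A = -5, so y_p = -5*x*exp(-x).
General solution: y = C2 + C1*exp(-x) - 5*x*exp(-x).
Apply the initial conditions: y(0) = C1 + C2 = -1 and y'(0) = -5 - C1 = -2. Solving gives C1 = -3, C2 = 2.

y = 2 - 3*exp(-x) - 5*x*exp(-x)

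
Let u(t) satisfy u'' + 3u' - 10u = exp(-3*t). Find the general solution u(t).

Characteristic equation r² + 3r - 10 = 0 factors as (r - 2)(r + 5) = 0, so r = 2, -5.
Hence u_h = C1*exp(2*t) + C2*exp(-5*t).
Try u_p = A*exp(-3*t). Substituting into the equation and dividing by exp(-3*t) gives A = -1/10, so u_p = -exp(-3*t)/10.

u = -exp(-3*t)/10 + C1*exp(2*t) + C2*exp(-5*t)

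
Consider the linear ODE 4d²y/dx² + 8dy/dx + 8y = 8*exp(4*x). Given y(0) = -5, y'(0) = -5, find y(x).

Divide through by 4: y'' + 2y' + 2y = 2*exp(4*x).
Characteristic equation r² + 2r + 2 = 0 has discriminant (2)² - 4·(2) = -4 < 0, so r = -1 ± i.
Hence y_h = C1*cos(x)*exp(-x) + C2*exp(-x)*sin(x).
Try y_p = A*exp(4*x). Substituting into the equation and dividing by exp(4*x) gives A = 1/13, so y_p = exp(4*x)/13.
General solution: y = exp(4*x)/13 + C1*cos(x)*exp(-x) + C2*exp(-x)*sin(x).
Apply the initial conditions: y(0) = 1/13 + C1 = -5 and y'(0) = 4/13 + C2 - C1 = -5. Solving gives C1 = -66/13, C2 = -135/13.

y = exp(4*x)/13 - 135*exp(-x)*sin(x)/13 - 66*cos(x)*exp(-x)/13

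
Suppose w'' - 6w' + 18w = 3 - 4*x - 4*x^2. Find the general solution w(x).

Characteristic equation r² - 6r + 18 = 0 has discriminant (-6)² - 4·(18) = -36 < 0, so r = 3 ± 3i.
Hence w_h = C1*cos(3*x)*exp(3*x) + C2*exp(3*x)*sin(3*x).
For the particular solution try w_p = A0 + A1*x + A2*x^2. Substituting and matching coefficients of each power of x gives A0 = 11/162, A1 = -10/27, A2 = -2/9, so w_p = 11/162 - 10*x/27 - 2*x^2/9.

w = 11/162 - 10*x/27 - 2*x**2/9 + C1*cos(3*x)*exp(3*x) + C2*exp(3*x)*sin(3*x)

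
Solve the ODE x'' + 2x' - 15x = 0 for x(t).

x = C1*exp(3*t) + C2*exp(-5*t)

Characteristic equation r² + 2r - 15 = 0 factors as (r - 3)(r + 5) = 0, so r = 3, -5.
Hence x_h = C1*exp(3*t) + C2*exp(-5*t).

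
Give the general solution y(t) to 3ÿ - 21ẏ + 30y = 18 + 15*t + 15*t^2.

y = 67/50 + t**2/2 + 6*t/5 + C1*exp(2*t) + C2*exp(5*t)

Divide through by 3: y'' - 7y' + 10y = 6 + 5*t + 5*t^2.
Characteristic equation r² - 7r + 10 = 0 factors as (r - 2)(r - 5) = 0, so r = 2, 5.
Hence y_h = C1*exp(2*t) + C2*exp(5*t).
For the particular solution try y_p = A0 + A1*t + A2*t^2. Substituting and matching coefficients of each power of t gives A0 = 67/50, A1 = 6/5, A2 = 1/2, so y_p = 67/50 + t^2/2 + 6*t/5.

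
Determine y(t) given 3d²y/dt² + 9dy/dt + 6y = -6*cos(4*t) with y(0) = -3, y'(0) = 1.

y = -83*exp(-t)/17 - 6*sin(4*t)/85 + 7*cos(4*t)/85 + 9*exp(-2*t)/5

Divide through by 3: y'' + 3y' + 2y = -2*cos(4*t).
Characteristic equation r² + 3r + 2 = 0 factors as (r + 2)(r + 1) = 0, so r = -2, -1.
Hence y_h = C1*exp(-2*t) + C2*exp(-t).
Try y_p = A*cos(4*t) + B*sin(4*t). Substituting and equating the coefficients of cos(4t) and sin(4t) gives A = 7/85, B = -6/85, so y_p = -6*sin(4*t)/85 + 7*cos(4*t)/85.
General solution: y = -6*sin(4*t)/85 + 7*cos(4*t)/85 + C1*exp(-2*t) + C2*exp(-t).
Apply the initial conditions: y(0) = 7/85 + C1 + C2 = -3 and y'(0) = -24/85 - C2 - 2*C1 = 1. Solving gives C1 = 9/5, C2 = -83/17.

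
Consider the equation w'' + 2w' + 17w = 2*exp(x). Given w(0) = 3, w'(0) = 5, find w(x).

Characteristic equation r² + 2r + 17 = 0 has discriminant (2)² - 4·(17) = -64 < 0, so r = -1 ± 4i.
Hence w_h = C1*cos(4*x)*exp(-x) + C2*exp(-x)*sin(4*x).
Try w_p = A*exp(x). Substituting into the equation and dividing by exp(x) gives A = 1/10, so w_p = exp(x)/10.
General solution: w = exp(x)/10 + C1*cos(4*x)*exp(-x) + C2*exp(-x)*sin(4*x).
Apply the initial conditions: w(0) = 1/10 + C1 = 3 and w'(0) = 1/10 - C1 + 4*C2 = 5. Solving gives C1 = 29/10, C2 = 39/20.

w = exp(x)/10 + 29*cos(4*x)*exp(-x)/10 + 39*exp(-x)*sin(4*x)/20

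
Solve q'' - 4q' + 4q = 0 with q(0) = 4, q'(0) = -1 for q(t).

Characteristic equation r² - 4r + 4 = 0 has discriminant (-4)² - 4·(4) = 0, so r = 2 is a repeated root.
Hence q_h = (C1 + C2*t)*exp(2*t).
Apply the initial conditions: q(0) = C1 = 4 and q'(0) = C2 + 2*C1 = -1. Solving gives C1 = 4, C2 = -9.

q = 4*exp(2*t) - 9*t*exp(2*t)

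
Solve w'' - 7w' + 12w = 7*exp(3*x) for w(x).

Characteristic equation r² - 7r + 12 = 0 factors as (r - 3)(r - 4) = 0, so r = 3, 4.
Hence w_h = C1*exp(3*x) + C2*exp(4*x).
Since exp(3*x) solves the homogeneous equation (r = 3 is a root of multiplicity 1), multiply the trial by x. Try w_p = A*x*exp(3*x). Substituting into the equation and dividing by exp(3*x) gives A = -7, so w_p = -7*x*exp(3*x).

w = C1*exp(3*x) + C2*exp(4*x) - 7*x*exp(3*x)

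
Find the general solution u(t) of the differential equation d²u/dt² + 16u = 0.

u = C1*cos(4*t) + C2*sin(4*t)

Characteristic equation r² + 16 = 0 has discriminant (0)² - 4·(16) = -64 < 0, so r = ± 4i.
Hence u_h = C1*cos(4*t) + C2*sin(4*t).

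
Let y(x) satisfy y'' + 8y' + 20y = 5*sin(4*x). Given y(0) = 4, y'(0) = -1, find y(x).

y = -2*cos(4*x)/13 + sin(4*x)/52 + 54*cos(2*x)*exp(-4*x)/13 + 101*exp(-4*x)*sin(2*x)/13

Characteristic equation r² + 8r + 20 = 0 has discriminant (8)² - 4·(20) = -16 < 0, so r = -4 ± 2i.
Hence y_h = C1*cos(2*x)*exp(-4*x) + C2*exp(-4*x)*sin(2*x).
Try y_p = A*cos(4*x) + B*sin(4*x). Substituting and equating the coefficients of cos(4x) and sin(4x) gives A = -2/13, B = 1/52, so y_p = -2*cos(4*x)/13 + sin(4*x)/52.
General solution: y = -2*cos(4*x)/13 + sin(4*x)/52 + C1*cos(2*x)*exp(-4*x) + C2*exp(-4*x)*sin(2*x).
Apply the initial conditions: y(0) = -2/13 + C1 = 4 and y'(0) = 1/13 - 4*C1 + 2*C2 = -1. Solving gives C1 = 54/13, C2 = 101/13.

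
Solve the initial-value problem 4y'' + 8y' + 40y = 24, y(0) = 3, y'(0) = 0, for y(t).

Divide through by 4: y'' + 2y' + 10y = 6.
Characteristic equation r² + 2r + 10 = 0 has discriminant (2)² - 4·(10) = -36 < 0, so r = -1 ± 3i.
Hence y_h = C1*cos(3*t)*exp(-t) + C2*exp(-t)*sin(3*t).
For the particular solution try y_p = A0. Substituting and matching coefficients of each power of t gives A0 = 3/5, so y_p = 3/5.
General solution: y = 3/5 + C1*cos(3*t)*exp(-t) + C2*exp(-t)*sin(3*t).
Apply the initial conditions: y(0) = 3/5 + C1 = 3 and y'(0) = -C1 + 3*C2 = 0. Solving gives C1 = 12/5, C2 = 4/5.

y = 3/5 + 4*exp(-t)*sin(3*t)/5 + 12*cos(3*t)*exp(-t)/5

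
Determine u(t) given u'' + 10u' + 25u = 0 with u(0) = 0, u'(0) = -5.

Characteristic equation r² + 10r + 25 = 0 has discriminant (10)² - 4·(25) = 0, so r = -5 is a repeated root.
Hence u_h = (C1 + C2*t)*exp(-5*t).
Apply the initial conditions: u(0) = C1 = 0 and u'(0) = C2 - 5*C1 = -5. Solving gives C1 = 0, C2 = -5.

u = -5*t*exp(-5*t)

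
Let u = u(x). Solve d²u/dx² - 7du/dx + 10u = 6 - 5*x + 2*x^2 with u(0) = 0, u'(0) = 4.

u = 203/500 - 25*exp(2*x)/12 - 11*x/50 + x**2/5 + 629*exp(5*x)/375

Characteristic equation r² - 7r + 10 = 0 factors as (r - 5)(r - 2) = 0, so r = 5, 2.
Hence u_h = C1*exp(5*x) + C2*exp(2*x).
For the particular solution try u_p = A0 + A1*x + A2*x^2. Substituting and matching coefficients of each power of x gives A0 = 203/500, A1 = -11/50, A2 = 1/5, so u_p = 203/500 - 11*x/50 + x^2/5.
General solution: u = 203/500 - 11*x/50 + x^2/5 + C1*exp(5*x) + C2*exp(2*x).
Apply the initial conditions: u(0) = 203/500 + C1 + C2 = 0 and u'(0) = -11/50 + 2*C2 + 5*C1 = 4. Solving gives C1 = 629/375, C2 = -25/12.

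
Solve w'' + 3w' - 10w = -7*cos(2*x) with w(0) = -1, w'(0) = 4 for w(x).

Characteristic equation r² + 3r - 10 = 0 factors as (r + 5)(r - 2) = 0, so r = -5, 2.
Hence w_h = C1*exp(-5*x) + C2*exp(2*x).
Try w_p = A*cos(2*x) + B*sin(2*x). Substituting and equating the coefficients of cos(2x) and sin(2x) gives A = 49/116, B = -21/116, so w_p = -21*sin(2*x)/116 + 49*cos(2*x)/116.
General solution: w = -21*sin(2*x)/116 + 49*cos(2*x)/116 + C1*exp(-5*x) + C2*exp(2*x).
Apply the initial conditions: w(0) = 49/116 + C1 + C2 = -1 and w'(0) = -21/58 - 5*C1 + 2*C2 = 4. Solving gives C1 = -209/203, C2 = -11/28.

w = -209*exp(-5*x)/203 - 21*sin(2*x)/116 - 11*exp(2*x)/28 + 49*cos(2*x)/116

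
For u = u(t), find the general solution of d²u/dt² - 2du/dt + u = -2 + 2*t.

u = 2 + 2*t + C1*exp(t) + C2*t*exp(t)

Characteristic equation r² - 2r + 1 = 0 has discriminant (-2)² - 4·(1) = 0, so r = 1 is a repeated root.
Hence u_h = (C1 + C2*t)*exp(t).
For the particular solution try u_p = A0 + A1*t. Substituting and matching coefficients of each power of t gives A0 = 2, A1 = 2, so u_p = 2 + 2*t.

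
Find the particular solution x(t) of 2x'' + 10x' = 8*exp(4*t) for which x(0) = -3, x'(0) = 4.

x = -12/5 - 32*exp(-5*t)/45 + exp(4*t)/9

Divide through by 2: x'' + 5x' = 4*exp(4*t).
Characteristic equation r² + 5r = 0 factors as (r + 5)r = 0, so r = -5, 0.
Hence x_h = C1*exp(-5*t) + C2.
Try x_p = A*exp(4*t). Substituting into the equation and dividing by exp(4*t) gives A = 1/9, so x_p = exp(4*t)/9.
General solution: x = C2 + exp(4*t)/9 + C1*exp(-5*t).
Apply the initial conditions: x(0) = 1/9 + C1 + C2 = -3 and x'(0) = 4/9 - 5*C1 = 4. Solving gives C1 = -32/45, C2 = -12/5.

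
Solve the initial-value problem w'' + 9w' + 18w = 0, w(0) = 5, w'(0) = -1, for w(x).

w = -14*exp(-6*x)/3 + 29*exp(-3*x)/3

Characteristic equation r² + 9r + 18 = 0 factors as (r + 3)(r + 6) = 0, so r = -3, -6.
Hence w_h = C1*exp(-3*x) + C2*exp(-6*x).
Apply the initial conditions: w(0) = C1 + C2 = 5 and w'(0) = -6*C2 - 3*C1 = -1. Solving gives C1 = 29/3, C2 = -14/3.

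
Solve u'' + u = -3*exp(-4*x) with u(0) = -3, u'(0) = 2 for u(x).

u = -48*cos(x)/17 - 3*exp(-4*x)/17 + 22*sin(x)/17

Characteristic equation r² + 1 = 0 has discriminant (0)² - 4·(1) = -4 < 0, so r = ± i.
Hence u_h = C1*cos(x) + C2*sin(x).
Try u_p = A*exp(-4*x). Substituting into the equation and dividing by exp(-4*x) gives A = -3/17, so u_p = -3*exp(-4*x)/17.
General solution: u = -3*exp(-4*x)/17 + C1*cos(x) + C2*sin(x).
Apply the initial conditions: u(0) = -3/17 + C1 = -3 and u'(0) = 12/17 + C2 = 2. Solving gives C1 = -48/17, C2 = 22/17.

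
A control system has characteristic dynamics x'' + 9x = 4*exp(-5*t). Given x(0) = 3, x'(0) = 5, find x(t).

x = 2*exp(-5*t)/17 + 49*cos(3*t)/17 + 95*sin(3*t)/51

Characteristic equation r² + 9 = 0 has discriminant (0)² - 4·(9) = -36 < 0, so r = ± 3i.
Hence x_h = C1*cos(3*t) + C2*sin(3*t).
Try x_p = A*exp(-5*t). Substituting into the equation and dividing by exp(-5*t) gives A = 2/17, so x_p = 2*exp(-5*t)/17.
General solution: x = 2*exp(-5*t)/17 + C1*cos(3*t) + C2*sin(3*t).
Apply the initial conditions: x(0) = 2/17 + C1 = 3 and x'(0) = -10/17 + 3*C2 = 5. Solving gives C1 = 49/17, C2 = 95/51.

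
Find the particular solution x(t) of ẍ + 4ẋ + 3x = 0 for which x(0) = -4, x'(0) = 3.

x = exp(-3*t)/2 - 9*exp(-t)/2

Characteristic equation r² + 4r + 3 = 0 factors as (r + 1)(r + 3) = 0, so r = -1, -3.
Hence x_h = C1*exp(-t) + C2*exp(-3*t).
Apply the initial conditions: x(0) = C1 + C2 = -4 and x'(0) = -C1 - 3*C2 = 3. Solving gives C1 = -9/2, C2 = 1/2.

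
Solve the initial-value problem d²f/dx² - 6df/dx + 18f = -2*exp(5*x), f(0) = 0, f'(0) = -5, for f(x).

Characteristic equation r² - 6r + 18 = 0 has discriminant (-6)² - 4·(18) = -36 < 0, so r = 3 ± 3i.
Hence f_h = C1*cos(3*x)*exp(3*x) + C2*exp(3*x)*sin(3*x).
Try f_p = A*exp(5*x). Substituting into the equation and dividing by exp(5*x) gives A = -2/13, so f_p = -2*exp(5*x)/13.
General solution: f = -2*exp(5*x)/13 + C1*cos(3*x)*exp(3*x) + C2*exp(3*x)*sin(3*x).
Apply the initial conditions: f(0) = -2/13 + C1 = 0 and f'(0) = -10/13 + 3*C1 + 3*C2 = -5. Solving gives C1 = 2/13, C2 = -61/39.

f = -2*exp(5*x)/13 - 61*exp(3*x)*sin(3*x)/39 + 2*cos(3*x)*exp(3*x)/13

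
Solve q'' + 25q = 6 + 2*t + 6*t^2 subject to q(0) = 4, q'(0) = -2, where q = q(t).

q = 138/625 - 52*sin(5*t)/125 + 2*t/25 + 6*t**2/25 + 2362*cos(5*t)/625

Characteristic equation r² + 25 = 0 has discriminant (0)² - 4·(25) = -100 < 0, so r = ± 5i.
Hence q_h = C1*cos(5*t) + C2*sin(5*t).
For the particular solution try q_p = A0 + A1*t + A2*t^2. Substituting and matching coefficients of each power of t gives A0 = 138/625, A1 = 2/25, A2 = 6/25, so q_p = 138/625 + 2*t/25 + 6*t^2/25.
General solution: q = 138/625 + 2*t/25 + 6*t^2/25 + C1*cos(5*t) + C2*sin(5*t).
Apply the initial conditions: q(0) = 138/625 + C1 = 4 and q'(0) = 2/25 + 5*C2 = -2. Solving gives C1 = 2362/625, C2 = -52/125.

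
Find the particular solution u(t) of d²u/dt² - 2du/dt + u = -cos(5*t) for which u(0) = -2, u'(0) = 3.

u = -344*exp(t)/169 + 5*sin(5*t)/338 + 6*cos(5*t)/169 + 129*t*exp(t)/26

Characteristic equation r² - 2r + 1 = 0 has discriminant (-2)² - 4·(1) = 0, so r = 1 is a repeated root.
Hence u_h = (C1 + C2*t)*exp(t).
Try u_p = A*cos(5*t) + B*sin(5*t). Substituting and equating the coefficients of cos(5t) and sin(5t) gives A = 6/169, B = 5/338, so u_p = 5*sin(5*t)/338 + 6*cos(5*t)/169.
General solution: u = 5*sin(5*t)/338 + 6*cos(5*t)/169 + C1*exp(t) + C2*t*exp(t).
Apply the initial conditions: u(0) = 6/169 + C1 = -2 and u'(0) = 25/338 + C1 + C2 = 3. Solving gives C1 = -344/169, C2 = 129/26.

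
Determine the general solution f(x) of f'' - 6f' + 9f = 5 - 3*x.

f = 1/3 - x/3 + C1*exp(3*x) + C2*x*exp(3*x)

Characteristic equation r² - 6r + 9 = 0 has discriminant (-6)² - 4·(9) = 0, so r = 3 is a repeated root.
Hence f_h = (C1 + C2*x)*exp(3*x).
For the particular solution try f_p = A0 + A1*x. Substituting and matching coefficients of each power of x gives A0 = 1/3, A1 = -1/3, so f_p = 1/3 - x/3.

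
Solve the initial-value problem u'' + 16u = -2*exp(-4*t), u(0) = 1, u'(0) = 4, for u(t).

u = -exp(-4*t)/16 + 15*sin(4*t)/16 + 17*cos(4*t)/16

Characteristic equation r² + 16 = 0 has discriminant (0)² - 4·(16) = -64 < 0, so r = ± 4i.
Hence u_h = C1*cos(4*t) + C2*sin(4*t).
Try u_p = A*exp(-4*t). Substituting into the equation and dividing by exp(-4*t) gives A = -1/16, so u_p = -exp(-4*t)/16.
General solution: u = -exp(-4*t)/16 + C1*cos(4*t) + C2*sin(4*t).
Apply the initial conditions: u(0) = -1/16 + C1 = 1 and u'(0) = 1/4 + 4*C2 = 4. Solving gives C1 = 17/16, C2 = 15/16.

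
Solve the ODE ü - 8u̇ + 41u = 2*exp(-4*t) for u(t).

Characteristic equation r² - 8r + 41 = 0 has discriminant (-8)² - 4·(41) = -100 < 0, so r = 4 ± 5i.
Hence u_h = C1*cos(5*t)*exp(4*t) + C2*exp(4*t)*sin(5*t).
Try u_p = A*exp(-4*t). Substituting into the equation and dividing by exp(-4*t) gives A = 2/89, so u_p = 2*exp(-4*t)/89.

u = 2*exp(-4*t)/89 + C1*cos(5*t)*exp(4*t) + C2*exp(4*t)*sin(5*t)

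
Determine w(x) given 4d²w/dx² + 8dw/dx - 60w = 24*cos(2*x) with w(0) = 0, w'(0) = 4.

w = -114*cos(2*x)/377 - 43*exp(-5*x)/116 + 24*sin(2*x)/377 + 35*exp(3*x)/52

Divide through by 4: w'' + 2w' - 15w = 6*cos(2*x).
Characteristic equation r² + 2r - 15 = 0 factors as (r - 3)(r + 5) = 0, so r = 3, -5.
Hence w_h = C1*exp(3*x) + C2*exp(-5*x).
Try w_p = A*cos(2*x) + B*sin(2*x). Substituting and equating the coefficients of cos(2x) and sin(2x) gives A = -114/377, B = 24/377, so w_p = -114*cos(2*x)/377 + 24*sin(2*x)/377.
General solution: w = -114*cos(2*x)/377 + 24*sin(2*x)/377 + C1*exp(3*x) + C2*exp(-5*x).
Apply the initial conditions: w(0) = -114/377 + C1 + C2 = 0 and w'(0) = 48/377 - 5*C2 + 3*C1 = 4. Solving gives C1 = 35/52, C2 = -43/116.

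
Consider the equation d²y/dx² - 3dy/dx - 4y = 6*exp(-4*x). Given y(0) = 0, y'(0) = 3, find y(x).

Characteristic equation r² - 3r - 4 = 0 factors as (r - 4)(r + 1) = 0, so r = 4, -1.
Hence y_h = C1*exp(4*x) + C2*exp(-x).
Try y_p = A*exp(-4*x). Substituting into the equation and dividing by exp(-4*x) gives A = 1/4, so y_p = exp(-4*x)/4.
General solution: y = exp(-4*x)/4 + C1*exp(4*x) + C2*exp(-x).
Apply the initial conditions: y(0) = 1/4 + C1 + C2 = 0 and y'(0) = -1 - C2 + 4*C1 = 3. Solving gives C1 = 3/4, C2 = -1.

y = -exp(-x) + exp(-4*x)/4 + 3*exp(4*x)/4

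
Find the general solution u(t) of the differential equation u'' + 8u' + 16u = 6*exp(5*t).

Characteristic equation r² + 8r + 16 = 0 has discriminant (8)² - 4·(16) = 0, so r = -4 is a repeated root.
Hence u_h = (C1 + C2*t)*exp(-4*t).
Try u_p = A*exp(5*t). Substituting into the equation and dividing by exp(5*t) gives A = 2/27, so u_p = 2*exp(5*t)/27.

u = 2*exp(5*t)/27 + C1*exp(-4*t) + C2*t*exp(-4*t)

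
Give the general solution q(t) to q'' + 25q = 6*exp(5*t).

q = 3*exp(5*t)/25 + C1*cos(5*t) + C2*sin(5*t)

Characteristic equation r² + 25 = 0 has discriminant (0)² - 4·(25) = -100 < 0, so r = ± 5i.
Hence q_h = C1*cos(5*t) + C2*sin(5*t).
Try q_p = A*exp(5*t). Substituting into the equation and dividing by exp(5*t) gives A = 3/25, so q_p = 3*exp(5*t)/25.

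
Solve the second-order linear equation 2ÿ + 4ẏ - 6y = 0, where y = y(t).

Divide through by 2: y'' + 2y' - 3y = 0.
Characteristic equation r² + 2r - 3 = 0 factors as (r + 3)(r - 1) = 0, so r = -3, 1.
Hence y_h = C1*exp(-3*t) + C2*exp(t).

y = C1*exp(-3*t) + C2*exp(t)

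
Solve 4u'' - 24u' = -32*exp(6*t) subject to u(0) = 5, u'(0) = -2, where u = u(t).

u = 46/9 - exp(6*t)/9 - 4*t*exp(6*t)/3

Divide through by 4: u'' - 6u' = -8*exp(6*t).
Characteristic equation r² - 6r = 0 factors as (r - 6)r = 0, so r = 6, 0.
Hence u_h = C1*exp(6*t) + C2.
Since exp(6*t) solves the homogeneous equation (r = 6 is a root of multiplicity 1), multiply the trial by t. Try u_p = A*t*exp(6*t). Substituting into the equation and dividing by exp(6*t) gives A = -4/3, so u_p = -4*t*exp(6*t)/3.
General solution: u = C2 + C1*exp(6*t) - 4*t*exp(6*t)/3.
Apply the initial conditions: u(0) = C1 + C2 = 5 and u'(0) = -4/3 + 6*C1 = -2. Solving gives C1 = -1/9, C2 = 46/9.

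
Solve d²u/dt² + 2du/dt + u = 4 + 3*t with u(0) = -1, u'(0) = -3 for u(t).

Characteristic equation r² + 2r + 1 = 0 has discriminant (2)² - 4·(1) = 0, so r = -1 is a repeated root.
Hence u_h = (C1 + C2*t)*exp(-t).
For the particular solution try u_p = A0 + A1*t. Substituting and matching coefficients of each power of t gives A0 = -2, A1 = 3, so u_p = -2 + 3*t.
General solution: u = -2 + 3*t + C1*exp(-t) + C2*t*exp(-t).
Apply the initial conditions: u(0) = -2 + C1 = -1 and u'(0) = 3 + C2 - C1 = -3. Solving gives C1 = 1, C2 = -5.

u = -2 + 3*t - 5*t*exp(-t) + exp(-t)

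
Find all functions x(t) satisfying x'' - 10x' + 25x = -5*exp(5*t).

x = C1*exp(5*t) - 5*t**2*exp(5*t)/2 + C2*t*exp(5*t)

Characteristic equation r² - 10r + 25 = 0 has discriminant (-10)² - 4·(25) = 0, so r = 5 is a repeated root.
Hence x_h = (C1 + C2*t)*exp(5*t).
Since exp(5*t) solves the homogeneous equation (r = 5 is a root of multiplicity 2), multiply the trial by t^2. Try x_p = A*t^2*exp(5*t). Substituting into the equation and dividing by exp(5*t) gives A = -5/2, so x_p = -5*t^2*exp(5*t)/2.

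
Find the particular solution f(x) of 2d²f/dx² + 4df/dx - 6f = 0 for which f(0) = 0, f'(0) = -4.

Divide through by 2: f'' + 2f' - 3f = 0.
Characteristic equation r² + 2r - 3 = 0 factors as (r + 3)(r - 1) = 0, so r = -3, 1.
Hence f_h = C1*exp(-3*x) + C2*exp(x).
Apply the initial conditions: f(0) = C1 + C2 = 0 and f'(0) = C2 - 3*C1 = -4. Solving gives C1 = 1, C2 = -1.

f = -exp(x) + exp(-3*x)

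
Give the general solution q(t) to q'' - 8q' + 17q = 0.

Characteristic equation r² - 8r + 17 = 0 has discriminant (-8)² - 4·(17) = -4 < 0, so r = 4 ± i.
Hence q_h = C1*cos(t)*exp(4*t) + C2*exp(4*t)*sin(t).

q = C1*cos(t)*exp(4*t) + C2*exp(4*t)*sin(t)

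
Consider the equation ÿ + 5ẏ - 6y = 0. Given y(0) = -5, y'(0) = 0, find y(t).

y = -30*exp(t)/7 - 5*exp(-6*t)/7

Characteristic equation r² + 5r - 6 = 0 factors as (r + 6)(r - 1) = 0, so r = -6, 1.
Hence y_h = C1*exp(-6*t) + C2*exp(t).
Apply the initial conditions: y(0) = C1 + C2 = -5 and y'(0) = C2 - 6*C1 = 0. Solving gives C1 = -5/7, C2 = -30/7.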